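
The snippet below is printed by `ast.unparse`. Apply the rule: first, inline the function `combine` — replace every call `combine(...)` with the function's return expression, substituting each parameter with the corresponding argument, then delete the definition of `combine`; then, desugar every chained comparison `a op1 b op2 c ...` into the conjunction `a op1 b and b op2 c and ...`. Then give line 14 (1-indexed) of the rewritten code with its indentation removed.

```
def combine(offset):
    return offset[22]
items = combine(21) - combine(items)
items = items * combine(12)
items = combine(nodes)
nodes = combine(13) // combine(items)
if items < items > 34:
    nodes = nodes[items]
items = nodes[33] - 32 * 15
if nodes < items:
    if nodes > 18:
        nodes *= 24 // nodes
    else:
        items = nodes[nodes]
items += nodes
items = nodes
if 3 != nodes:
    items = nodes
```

Transformed code:
items = 21[22] - items[22]
items = items * 12[22]
items = nodes[22]
nodes = 13[22] // items[22]
if items < items and items > 34:
    nodes = nodes[items]
items = nodes[33] - 32 * 15
if nodes < items:
    if nodes > 18:
        nodes *= 24 // nodes
    else:
        items = nodes[nodes]
items += nodes
items = nodes
if 3 != nodes:
    items = nodes

items = nodes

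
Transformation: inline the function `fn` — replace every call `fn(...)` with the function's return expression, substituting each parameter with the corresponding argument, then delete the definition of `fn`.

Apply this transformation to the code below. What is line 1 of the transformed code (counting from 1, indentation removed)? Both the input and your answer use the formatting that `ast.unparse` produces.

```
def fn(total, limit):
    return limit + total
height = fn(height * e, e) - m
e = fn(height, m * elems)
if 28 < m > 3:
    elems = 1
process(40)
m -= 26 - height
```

Transformed code:
height = e + height * e - m
e = m * elems + height
if 28 < m > 3:
    elems = 1
process(40)
m -= 26 - height

height = e + height * e - m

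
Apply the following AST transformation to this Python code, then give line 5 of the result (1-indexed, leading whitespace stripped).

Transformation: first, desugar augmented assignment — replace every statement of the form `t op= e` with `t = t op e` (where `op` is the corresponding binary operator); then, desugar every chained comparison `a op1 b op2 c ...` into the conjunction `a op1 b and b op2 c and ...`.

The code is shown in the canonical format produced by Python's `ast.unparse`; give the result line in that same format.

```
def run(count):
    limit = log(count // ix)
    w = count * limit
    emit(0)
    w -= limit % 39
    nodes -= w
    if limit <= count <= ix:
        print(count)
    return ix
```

Transformed code:
def run(count):
    limit = log(count // ix)
    w = count * limit
    emit(0)
    w = w - limit % 39
    nodes = nodes - w
    if limit <= count and count <= ix:
        print(count)
    return ix

w = w - limit % 39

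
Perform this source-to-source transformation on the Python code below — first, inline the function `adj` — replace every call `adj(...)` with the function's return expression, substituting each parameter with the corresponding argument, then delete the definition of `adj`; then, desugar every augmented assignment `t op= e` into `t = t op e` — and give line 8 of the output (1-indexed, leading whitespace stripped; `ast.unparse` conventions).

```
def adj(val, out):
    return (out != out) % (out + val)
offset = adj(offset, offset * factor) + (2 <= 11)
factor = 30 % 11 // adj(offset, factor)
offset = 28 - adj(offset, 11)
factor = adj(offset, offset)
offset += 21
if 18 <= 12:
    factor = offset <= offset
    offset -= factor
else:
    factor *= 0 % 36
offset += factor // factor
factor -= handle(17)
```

Transformed code:
offset = (offset * factor != offset * factor) % (offset * factor + offset) + (2 <= 11)
factor = 30 % 11 // ((factor != factor) % (factor + offset))
offset = 28 - (11 != 11) % (11 + offset)
factor = (offset != offset) % (offset + offset)
offset = offset + 21
if 18 <= 12:
    factor = offset <= offset
    offset = offset - factor
else:
    factor = factor * (0 % 36)
offset = offset + factor // factor
factor = factor - handle(17)

offset = offset - factor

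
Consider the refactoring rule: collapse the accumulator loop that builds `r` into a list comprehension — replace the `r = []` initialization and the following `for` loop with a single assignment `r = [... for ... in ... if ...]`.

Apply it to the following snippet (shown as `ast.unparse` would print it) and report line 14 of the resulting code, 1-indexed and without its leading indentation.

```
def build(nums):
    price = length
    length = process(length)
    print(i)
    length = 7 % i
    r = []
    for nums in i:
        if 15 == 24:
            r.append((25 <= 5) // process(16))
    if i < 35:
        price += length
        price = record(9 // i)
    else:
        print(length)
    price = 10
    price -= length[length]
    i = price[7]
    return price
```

Transformed code:
def build(nums):
    price = length
    length = process(length)
    print(i)
    length = 7 % i
    r = [(25 <= 5) // process(16) for nums in i if 15 == 24]
    if i < 35:
        price += length
        price = record(9 // i)
    else:
        print(length)
    price = 10
    price -= length[length]
    i = price[7]
    return price

i = price[7]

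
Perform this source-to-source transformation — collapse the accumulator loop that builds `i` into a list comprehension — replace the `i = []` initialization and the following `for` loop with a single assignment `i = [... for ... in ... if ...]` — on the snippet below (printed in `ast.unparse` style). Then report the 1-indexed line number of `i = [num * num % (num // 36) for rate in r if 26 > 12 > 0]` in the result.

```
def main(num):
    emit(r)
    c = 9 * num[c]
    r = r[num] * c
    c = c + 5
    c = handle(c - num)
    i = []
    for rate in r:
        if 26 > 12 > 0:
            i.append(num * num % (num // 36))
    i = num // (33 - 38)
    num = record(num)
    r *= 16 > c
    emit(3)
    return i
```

7

Transformed code:
def main(num):
    emit(r)
    c = 9 * num[c]
    r = r[num] * c
    c = c + 5
    c = handle(c - num)
    i = [num * num % (num // 36) for rate in r if 26 > 12 > 0]
    i = num // (33 - 38)
    num = record(num)
    r *= 16 > c
    emit(3)
    return i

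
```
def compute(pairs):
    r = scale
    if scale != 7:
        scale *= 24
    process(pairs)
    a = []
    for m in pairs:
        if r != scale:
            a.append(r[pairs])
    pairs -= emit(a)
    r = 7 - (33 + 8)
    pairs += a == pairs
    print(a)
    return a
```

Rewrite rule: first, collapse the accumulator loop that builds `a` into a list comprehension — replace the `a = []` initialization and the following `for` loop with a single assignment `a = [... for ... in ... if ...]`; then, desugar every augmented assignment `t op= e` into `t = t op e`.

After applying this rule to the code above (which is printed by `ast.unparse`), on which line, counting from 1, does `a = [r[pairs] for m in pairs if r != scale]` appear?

Transformed code:
def compute(pairs):
    r = scale
    if scale != 7:
        scale = scale * 24
    process(pairs)
    a = [r[pairs] for m in pairs if r != scale]
    pairs = pairs - emit(a)
    r = 7 - (33 + 8)
    pairs = pairs + (a == pairs)
    print(a)
    return a

6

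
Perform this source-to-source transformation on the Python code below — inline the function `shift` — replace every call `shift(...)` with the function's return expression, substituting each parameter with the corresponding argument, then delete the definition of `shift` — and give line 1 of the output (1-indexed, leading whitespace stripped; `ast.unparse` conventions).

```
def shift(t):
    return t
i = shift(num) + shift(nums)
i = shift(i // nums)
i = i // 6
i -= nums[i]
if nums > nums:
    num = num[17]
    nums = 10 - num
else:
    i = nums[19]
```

i = num + nums

Transformed code:
i = num + nums
i = i // nums
i = i // 6
i -= nums[i]
if nums > nums:
    num = num[17]
    nums = 10 - num
else:
    i = nums[19]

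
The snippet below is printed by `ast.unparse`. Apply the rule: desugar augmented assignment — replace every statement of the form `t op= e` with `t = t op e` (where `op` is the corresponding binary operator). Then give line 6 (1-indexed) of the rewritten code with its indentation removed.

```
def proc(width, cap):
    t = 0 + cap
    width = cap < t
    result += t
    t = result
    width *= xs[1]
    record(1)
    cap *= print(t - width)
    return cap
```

width = width * xs[1]

Transformed code:
def proc(width, cap):
    t = 0 + cap
    width = cap < t
    result = result + t
    t = result
    width = width * xs[1]
    record(1)
    cap = cap * print(t - width)
    return cap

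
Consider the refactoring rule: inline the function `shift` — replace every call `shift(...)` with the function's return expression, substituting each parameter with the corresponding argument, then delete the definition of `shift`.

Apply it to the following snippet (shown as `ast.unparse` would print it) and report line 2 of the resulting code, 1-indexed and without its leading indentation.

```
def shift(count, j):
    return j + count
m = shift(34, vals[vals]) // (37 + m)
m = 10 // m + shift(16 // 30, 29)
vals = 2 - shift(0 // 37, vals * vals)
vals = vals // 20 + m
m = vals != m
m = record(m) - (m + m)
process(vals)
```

m = 10 // m + (29 + 16 // 30)

Transformed code:
m = (vals[vals] + 34) // (37 + m)
m = 10 // m + (29 + 16 // 30)
vals = 2 - (vals * vals + 0 // 37)
vals = vals // 20 + m
m = vals != m
m = record(m) - (m + m)
process(vals)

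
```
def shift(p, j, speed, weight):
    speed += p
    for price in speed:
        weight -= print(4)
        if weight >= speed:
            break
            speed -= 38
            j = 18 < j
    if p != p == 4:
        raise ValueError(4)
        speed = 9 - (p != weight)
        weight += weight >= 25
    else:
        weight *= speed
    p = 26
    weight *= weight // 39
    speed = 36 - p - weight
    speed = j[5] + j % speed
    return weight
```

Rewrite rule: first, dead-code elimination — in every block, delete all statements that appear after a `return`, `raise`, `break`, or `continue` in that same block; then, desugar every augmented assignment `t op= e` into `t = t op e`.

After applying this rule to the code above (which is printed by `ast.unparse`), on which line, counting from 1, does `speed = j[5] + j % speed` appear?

14

Transformed code:
def shift(p, j, speed, weight):
    speed = speed + p
    for price in speed:
        weight = weight - print(4)
        if weight >= speed:
            break
    if p != p == 4:
        raise ValueError(4)
    else:
        weight = weight * speed
    p = 26
    weight = weight * (weight // 39)
    speed = 36 - p - weight
    speed = j[5] + j % speed
    return weight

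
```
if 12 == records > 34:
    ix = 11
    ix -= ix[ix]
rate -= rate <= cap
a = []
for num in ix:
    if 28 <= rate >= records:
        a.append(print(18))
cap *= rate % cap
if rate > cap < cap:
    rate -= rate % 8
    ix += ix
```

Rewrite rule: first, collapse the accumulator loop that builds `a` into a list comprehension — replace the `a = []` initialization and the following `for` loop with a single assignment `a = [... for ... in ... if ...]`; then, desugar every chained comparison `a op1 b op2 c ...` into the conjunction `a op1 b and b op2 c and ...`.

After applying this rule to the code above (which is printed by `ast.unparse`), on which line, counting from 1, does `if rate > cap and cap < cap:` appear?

7

Transformed code:
if 12 == records and records > 34:
    ix = 11
    ix -= ix[ix]
rate -= rate <= cap
a = [print(18) for num in ix if 28 <= rate and rate >= records]
cap *= rate % cap
if rate > cap and cap < cap:
    rate -= rate % 8
    ix += ix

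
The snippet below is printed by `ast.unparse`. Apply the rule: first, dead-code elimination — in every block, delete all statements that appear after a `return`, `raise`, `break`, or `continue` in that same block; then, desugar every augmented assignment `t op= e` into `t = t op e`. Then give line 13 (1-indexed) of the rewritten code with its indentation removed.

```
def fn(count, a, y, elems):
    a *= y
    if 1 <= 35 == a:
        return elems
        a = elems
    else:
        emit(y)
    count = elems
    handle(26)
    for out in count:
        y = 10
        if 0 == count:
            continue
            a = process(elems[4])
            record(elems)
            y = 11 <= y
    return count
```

return count

Transformed code:
def fn(count, a, y, elems):
    a = a * y
    if 1 <= 35 == a:
        return elems
    else:
        emit(y)
    count = elems
    handle(26)
    for out in count:
        y = 10
        if 0 == count:
            continue
    return count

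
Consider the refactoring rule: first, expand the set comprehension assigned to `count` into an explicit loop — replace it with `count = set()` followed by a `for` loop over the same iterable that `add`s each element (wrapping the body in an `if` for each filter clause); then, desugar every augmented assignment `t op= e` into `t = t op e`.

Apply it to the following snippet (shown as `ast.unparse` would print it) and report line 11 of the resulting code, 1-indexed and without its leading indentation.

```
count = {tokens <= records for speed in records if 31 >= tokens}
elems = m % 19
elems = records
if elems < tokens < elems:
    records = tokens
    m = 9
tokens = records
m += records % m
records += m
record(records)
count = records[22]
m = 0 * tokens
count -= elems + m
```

Transformed code:
count = set()
for speed in records:
    if 31 >= tokens:
        count.add(tokens <= records)
elems = m % 19
elems = records
if elems < tokens < elems:
    records = tokens
    m = 9
tokens = records
m = m + records % m
records = records + m
record(records)
count = records[22]
m = 0 * tokens
count = count - (elems + m)

m = m + records % m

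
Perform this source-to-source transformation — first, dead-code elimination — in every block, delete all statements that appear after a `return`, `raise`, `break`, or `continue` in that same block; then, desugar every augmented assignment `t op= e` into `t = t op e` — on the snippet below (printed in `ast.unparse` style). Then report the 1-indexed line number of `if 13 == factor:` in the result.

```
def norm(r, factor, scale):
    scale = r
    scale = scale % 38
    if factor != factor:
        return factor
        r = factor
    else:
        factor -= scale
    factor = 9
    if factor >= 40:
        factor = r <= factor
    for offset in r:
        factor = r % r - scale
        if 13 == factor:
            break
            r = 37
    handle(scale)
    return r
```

13

Transformed code:
def norm(r, factor, scale):
    scale = r
    scale = scale % 38
    if factor != factor:
        return factor
    else:
        factor = factor - scale
    factor = 9
    if factor >= 40:
        factor = r <= factor
    for offset in r:
        factor = r % r - scale
        if 13 == factor:
            break
    handle(scale)
    return r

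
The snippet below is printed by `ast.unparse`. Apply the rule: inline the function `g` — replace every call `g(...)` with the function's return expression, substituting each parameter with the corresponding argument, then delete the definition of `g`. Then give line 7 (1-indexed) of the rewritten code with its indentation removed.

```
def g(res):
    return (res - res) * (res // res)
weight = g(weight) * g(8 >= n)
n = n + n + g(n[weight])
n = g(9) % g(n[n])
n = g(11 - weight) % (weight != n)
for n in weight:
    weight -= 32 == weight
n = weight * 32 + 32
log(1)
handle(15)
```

n = weight * 32 + 32

Transformed code:
weight = (weight - weight) * (weight // weight) * (((8 >= n) - (8 >= n)) * ((8 >= n) // (8 >= n)))
n = n + n + (n[weight] - n[weight]) * (n[weight] // n[weight])
n = (9 - 9) * (9 // 9) % ((n[n] - n[n]) * (n[n] // n[n]))
n = (11 - weight - (11 - weight)) * ((11 - weight) // (11 - weight)) % (weight != n)
for n in weight:
    weight -= 32 == weight
n = weight * 32 + 32
log(1)
handle(15)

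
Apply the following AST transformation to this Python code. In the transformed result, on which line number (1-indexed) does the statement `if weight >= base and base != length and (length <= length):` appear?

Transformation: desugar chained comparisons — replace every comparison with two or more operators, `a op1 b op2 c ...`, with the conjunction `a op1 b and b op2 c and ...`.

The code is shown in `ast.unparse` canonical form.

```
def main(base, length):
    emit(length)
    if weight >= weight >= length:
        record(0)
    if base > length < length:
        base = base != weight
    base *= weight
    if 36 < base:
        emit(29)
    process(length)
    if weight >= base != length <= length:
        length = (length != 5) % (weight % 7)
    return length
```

11

Transformed code:
def main(base, length):
    emit(length)
    if weight >= weight and weight >= length:
        record(0)
    if base > length and length < length:
        base = base != weight
    base *= weight
    if 36 < base:
        emit(29)
    process(length)
    if weight >= base and base != length and (length <= length):
        length = (length != 5) % (weight % 7)
    return length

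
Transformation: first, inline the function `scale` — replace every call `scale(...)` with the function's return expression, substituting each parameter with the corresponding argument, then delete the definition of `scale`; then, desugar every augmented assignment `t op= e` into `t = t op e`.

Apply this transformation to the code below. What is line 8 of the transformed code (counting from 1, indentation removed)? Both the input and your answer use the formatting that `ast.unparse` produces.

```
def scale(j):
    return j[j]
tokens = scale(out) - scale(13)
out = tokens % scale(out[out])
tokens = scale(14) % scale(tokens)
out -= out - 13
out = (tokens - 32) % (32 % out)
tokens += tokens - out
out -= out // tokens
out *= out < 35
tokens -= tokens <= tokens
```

Transformed code:
tokens = out[out] - 13[13]
out = tokens % out[out][out[out]]
tokens = 14[14] % tokens[tokens]
out = out - (out - 13)
out = (tokens - 32) % (32 % out)
tokens = tokens + (tokens - out)
out = out - out // tokens
out = out * (out < 35)
tokens = tokens - (tokens <= tokens)

out = out * (out < 35)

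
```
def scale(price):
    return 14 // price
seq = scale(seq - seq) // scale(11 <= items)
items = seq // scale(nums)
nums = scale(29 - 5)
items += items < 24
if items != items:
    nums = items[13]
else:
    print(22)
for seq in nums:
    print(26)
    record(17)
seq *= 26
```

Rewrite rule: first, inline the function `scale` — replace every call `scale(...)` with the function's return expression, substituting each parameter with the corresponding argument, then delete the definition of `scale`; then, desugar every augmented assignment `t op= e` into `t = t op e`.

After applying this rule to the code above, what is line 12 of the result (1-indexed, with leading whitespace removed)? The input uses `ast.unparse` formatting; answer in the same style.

Transformed code:
seq = 14 // (seq - seq) // (14 // (11 <= items))
items = seq // (14 // nums)
nums = 14 // (29 - 5)
items = items + (items < 24)
if items != items:
    nums = items[13]
else:
    print(22)
for seq in nums:
    print(26)
    record(17)
seq = seq * 26

seq = seq * 26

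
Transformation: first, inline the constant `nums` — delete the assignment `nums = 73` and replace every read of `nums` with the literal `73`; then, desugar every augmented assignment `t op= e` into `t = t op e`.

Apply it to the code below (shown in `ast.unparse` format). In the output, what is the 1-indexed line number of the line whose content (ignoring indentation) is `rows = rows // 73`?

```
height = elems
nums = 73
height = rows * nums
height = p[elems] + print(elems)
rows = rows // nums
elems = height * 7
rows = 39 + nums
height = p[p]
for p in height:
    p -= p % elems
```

4

Transformed code:
height = elems
height = rows * 73
height = p[elems] + print(elems)
rows = rows // 73
elems = height * 7
rows = 39 + 73
height = p[p]
for p in height:
    p = p - p % elems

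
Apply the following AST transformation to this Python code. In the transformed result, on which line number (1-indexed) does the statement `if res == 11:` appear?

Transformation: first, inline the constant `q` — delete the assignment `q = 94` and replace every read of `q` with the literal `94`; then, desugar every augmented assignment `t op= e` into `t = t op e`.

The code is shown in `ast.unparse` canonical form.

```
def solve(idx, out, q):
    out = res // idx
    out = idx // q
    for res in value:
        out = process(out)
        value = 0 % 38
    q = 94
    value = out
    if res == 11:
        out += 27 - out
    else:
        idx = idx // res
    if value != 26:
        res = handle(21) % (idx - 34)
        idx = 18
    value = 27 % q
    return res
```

8

Transformed code:
def solve(idx, out, q):
    out = res // idx
    out = idx // 94
    for res in value:
        out = process(out)
        value = 0 % 38
    value = out
    if res == 11:
        out = out + (27 - out)
    else:
        idx = idx // res
    if value != 26:
        res = handle(21) % (idx - 34)
        idx = 18
    value = 27 % 94
    return res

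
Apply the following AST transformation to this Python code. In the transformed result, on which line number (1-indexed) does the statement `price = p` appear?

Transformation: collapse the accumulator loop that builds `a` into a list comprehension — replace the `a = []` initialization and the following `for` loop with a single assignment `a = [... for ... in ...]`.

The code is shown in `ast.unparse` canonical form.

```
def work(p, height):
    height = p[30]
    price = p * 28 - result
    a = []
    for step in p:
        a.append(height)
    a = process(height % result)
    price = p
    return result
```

6

Transformed code:
def work(p, height):
    height = p[30]
    price = p * 28 - result
    a = [height for step in p]
    a = process(height % result)
    price = p
    return result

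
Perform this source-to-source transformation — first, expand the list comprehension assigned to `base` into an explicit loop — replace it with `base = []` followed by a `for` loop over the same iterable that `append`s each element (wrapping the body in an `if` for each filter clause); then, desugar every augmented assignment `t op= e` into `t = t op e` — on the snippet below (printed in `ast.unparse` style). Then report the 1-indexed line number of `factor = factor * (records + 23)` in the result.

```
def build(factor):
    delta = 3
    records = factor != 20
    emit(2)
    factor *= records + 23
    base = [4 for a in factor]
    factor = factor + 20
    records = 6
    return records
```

Transformed code:
def build(factor):
    delta = 3
    records = factor != 20
    emit(2)
    factor = factor * (records + 23)
    base = []
    for a in factor:
        base.append(4)
    factor = factor + 20
    records = 6
    return records

5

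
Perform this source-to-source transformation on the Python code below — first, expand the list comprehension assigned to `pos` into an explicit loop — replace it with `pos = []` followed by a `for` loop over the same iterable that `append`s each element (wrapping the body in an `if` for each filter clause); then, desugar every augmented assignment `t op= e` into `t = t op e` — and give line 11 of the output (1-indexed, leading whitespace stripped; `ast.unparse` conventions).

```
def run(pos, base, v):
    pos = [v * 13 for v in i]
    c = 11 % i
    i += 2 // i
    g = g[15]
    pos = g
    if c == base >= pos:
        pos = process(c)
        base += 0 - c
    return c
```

base = base + (0 - c)

Transformed code:
def run(pos, base, v):
    pos = []
    for v in i:
        pos.append(v * 13)
    c = 11 % i
    i = i + 2 // i
    g = g[15]
    pos = g
    if c == base >= pos:
        pos = process(c)
        base = base + (0 - c)
    return c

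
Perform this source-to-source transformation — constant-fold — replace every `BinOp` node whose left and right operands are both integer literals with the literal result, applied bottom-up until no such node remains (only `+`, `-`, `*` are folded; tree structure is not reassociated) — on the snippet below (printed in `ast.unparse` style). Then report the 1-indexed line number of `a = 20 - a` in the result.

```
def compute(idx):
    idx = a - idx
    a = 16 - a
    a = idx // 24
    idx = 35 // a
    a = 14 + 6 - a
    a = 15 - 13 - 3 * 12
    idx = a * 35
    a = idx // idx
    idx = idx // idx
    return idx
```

Transformed code:
def compute(idx):
    idx = a - idx
    a = 16 - a
    a = idx // 24
    idx = 35 // a
    a = 20 - a
    a = -34
    idx = a * 35
    a = idx // idx
    idx = idx // idx
    return idx

6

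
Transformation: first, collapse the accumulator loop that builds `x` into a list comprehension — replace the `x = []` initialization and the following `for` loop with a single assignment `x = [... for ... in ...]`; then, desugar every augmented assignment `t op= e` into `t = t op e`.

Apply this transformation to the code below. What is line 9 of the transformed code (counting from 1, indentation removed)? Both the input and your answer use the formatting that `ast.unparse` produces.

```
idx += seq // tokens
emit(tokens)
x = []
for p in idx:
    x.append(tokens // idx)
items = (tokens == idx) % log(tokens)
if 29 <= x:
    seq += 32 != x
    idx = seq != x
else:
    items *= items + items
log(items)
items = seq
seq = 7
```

items = items * (items + items)

Transformed code:
idx = idx + seq // tokens
emit(tokens)
x = [tokens // idx for p in idx]
items = (tokens == idx) % log(tokens)
if 29 <= x:
    seq = seq + (32 != x)
    idx = seq != x
else:
    items = items * (items + items)
log(items)
items = seq
seq = 7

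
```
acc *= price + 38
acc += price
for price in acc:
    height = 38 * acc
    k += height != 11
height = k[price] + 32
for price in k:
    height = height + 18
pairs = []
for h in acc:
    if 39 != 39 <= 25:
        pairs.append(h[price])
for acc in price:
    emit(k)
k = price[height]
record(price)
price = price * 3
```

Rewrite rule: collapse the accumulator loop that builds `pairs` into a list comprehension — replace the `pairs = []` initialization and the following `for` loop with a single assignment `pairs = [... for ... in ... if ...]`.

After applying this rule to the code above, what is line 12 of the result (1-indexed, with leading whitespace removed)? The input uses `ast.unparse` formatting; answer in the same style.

k = price[height]

Transformed code:
acc *= price + 38
acc += price
for price in acc:
    height = 38 * acc
    k += height != 11
height = k[price] + 32
for price in k:
    height = height + 18
pairs = [h[price] for h in acc if 39 != 39 <= 25]
for acc in price:
    emit(k)
k = price[height]
record(price)
price = price * 3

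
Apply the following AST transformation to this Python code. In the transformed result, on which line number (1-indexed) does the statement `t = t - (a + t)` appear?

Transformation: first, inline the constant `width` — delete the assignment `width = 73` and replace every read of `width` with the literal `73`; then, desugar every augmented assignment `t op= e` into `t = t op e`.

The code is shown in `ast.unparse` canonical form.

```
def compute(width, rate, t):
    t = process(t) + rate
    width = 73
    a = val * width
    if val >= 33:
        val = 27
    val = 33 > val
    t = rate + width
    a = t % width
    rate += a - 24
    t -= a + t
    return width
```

10

Transformed code:
def compute(width, rate, t):
    t = process(t) + rate
    a = val * 73
    if val >= 33:
        val = 27
    val = 33 > val
    t = rate + 73
    a = t % 73
    rate = rate + (a - 24)
    t = t - (a + t)
    return 73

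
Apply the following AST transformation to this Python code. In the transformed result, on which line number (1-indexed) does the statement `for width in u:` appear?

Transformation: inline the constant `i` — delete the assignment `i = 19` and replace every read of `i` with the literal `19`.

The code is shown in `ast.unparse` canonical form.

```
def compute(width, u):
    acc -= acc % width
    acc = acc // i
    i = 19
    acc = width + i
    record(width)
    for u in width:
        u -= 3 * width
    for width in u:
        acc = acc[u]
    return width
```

8

Transformed code:
def compute(width, u):
    acc -= acc % width
    acc = acc // 19
    acc = width + 19
    record(width)
    for u in width:
        u -= 3 * width
    for width in u:
        acc = acc[u]
    return width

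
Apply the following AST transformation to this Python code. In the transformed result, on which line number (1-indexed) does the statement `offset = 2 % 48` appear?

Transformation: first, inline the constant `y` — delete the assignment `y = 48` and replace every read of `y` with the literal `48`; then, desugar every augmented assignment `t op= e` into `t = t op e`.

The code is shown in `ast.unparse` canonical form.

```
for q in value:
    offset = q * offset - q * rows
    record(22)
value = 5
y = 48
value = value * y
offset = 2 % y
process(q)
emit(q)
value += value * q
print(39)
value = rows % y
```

Transformed code:
for q in value:
    offset = q * offset - q * rows
    record(22)
value = 5
value = value * 48
offset = 2 % 48
process(q)
emit(q)
value = value + value * q
print(39)
value = rows % 48

6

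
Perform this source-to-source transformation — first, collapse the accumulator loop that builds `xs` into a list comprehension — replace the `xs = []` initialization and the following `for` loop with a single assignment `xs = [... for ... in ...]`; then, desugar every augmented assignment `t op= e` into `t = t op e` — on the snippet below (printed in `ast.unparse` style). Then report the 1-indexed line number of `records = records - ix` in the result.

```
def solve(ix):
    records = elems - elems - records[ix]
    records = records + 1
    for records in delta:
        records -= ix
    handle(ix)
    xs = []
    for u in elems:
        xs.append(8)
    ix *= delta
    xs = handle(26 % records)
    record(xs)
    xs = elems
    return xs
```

Transformed code:
def solve(ix):
    records = elems - elems - records[ix]
    records = records + 1
    for records in delta:
        records = records - ix
    handle(ix)
    xs = [8 for u in elems]
    ix = ix * delta
    xs = handle(26 % records)
    record(xs)
    xs = elems
    return xs

5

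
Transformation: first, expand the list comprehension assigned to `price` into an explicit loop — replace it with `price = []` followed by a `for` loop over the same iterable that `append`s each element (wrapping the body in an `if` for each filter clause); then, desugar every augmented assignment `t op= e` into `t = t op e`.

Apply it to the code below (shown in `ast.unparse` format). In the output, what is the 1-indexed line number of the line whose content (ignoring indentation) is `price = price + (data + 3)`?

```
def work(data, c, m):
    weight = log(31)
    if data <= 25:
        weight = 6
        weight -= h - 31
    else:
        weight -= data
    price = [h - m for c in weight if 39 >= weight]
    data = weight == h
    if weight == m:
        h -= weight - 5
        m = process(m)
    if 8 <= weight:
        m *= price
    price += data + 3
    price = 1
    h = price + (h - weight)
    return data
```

18

Transformed code:
def work(data, c, m):
    weight = log(31)
    if data <= 25:
        weight = 6
        weight = weight - (h - 31)
    else:
        weight = weight - data
    price = []
    for c in weight:
        if 39 >= weight:
            price.append(h - m)
    data = weight == h
    if weight == m:
        h = h - (weight - 5)
        m = process(m)
    if 8 <= weight:
        m = m * price
    price = price + (data + 3)
    price = 1
    h = price + (h - weight)
    return data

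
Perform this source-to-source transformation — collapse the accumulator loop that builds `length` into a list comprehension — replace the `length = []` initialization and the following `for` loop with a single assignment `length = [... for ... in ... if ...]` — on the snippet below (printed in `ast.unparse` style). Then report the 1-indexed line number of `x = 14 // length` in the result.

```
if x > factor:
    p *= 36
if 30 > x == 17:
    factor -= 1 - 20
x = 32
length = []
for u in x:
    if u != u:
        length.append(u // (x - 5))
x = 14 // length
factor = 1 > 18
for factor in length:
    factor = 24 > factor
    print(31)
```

Transformed code:
if x > factor:
    p *= 36
if 30 > x == 17:
    factor -= 1 - 20
x = 32
length = [u // (x - 5) for u in x if u != u]
x = 14 // length
factor = 1 > 18
for factor in length:
    factor = 24 > factor
    print(31)

7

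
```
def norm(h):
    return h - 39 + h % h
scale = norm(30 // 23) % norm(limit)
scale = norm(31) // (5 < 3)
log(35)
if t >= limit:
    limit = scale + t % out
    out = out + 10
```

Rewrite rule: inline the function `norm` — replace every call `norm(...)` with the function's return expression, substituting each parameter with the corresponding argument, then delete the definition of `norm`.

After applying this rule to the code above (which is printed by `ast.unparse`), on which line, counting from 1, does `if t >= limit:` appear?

4

Transformed code:
scale = (30 // 23 - 39 + 30 // 23 % (30 // 23)) % (limit - 39 + limit % limit)
scale = (31 - 39 + 31 % 31) // (5 < 3)
log(35)
if t >= limit:
    limit = scale + t % out
    out = out + 10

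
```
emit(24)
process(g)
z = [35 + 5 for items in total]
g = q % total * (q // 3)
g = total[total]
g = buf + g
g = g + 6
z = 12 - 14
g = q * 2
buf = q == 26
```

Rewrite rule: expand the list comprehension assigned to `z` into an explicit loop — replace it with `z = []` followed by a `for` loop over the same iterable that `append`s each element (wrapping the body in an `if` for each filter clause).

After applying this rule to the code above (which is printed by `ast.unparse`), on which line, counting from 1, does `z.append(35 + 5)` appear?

5

Transformed code:
emit(24)
process(g)
z = []
for items in total:
    z.append(35 + 5)
g = q % total * (q // 3)
g = total[total]
g = buf + g
g = g + 6
z = 12 - 14
g = q * 2
buf = q == 26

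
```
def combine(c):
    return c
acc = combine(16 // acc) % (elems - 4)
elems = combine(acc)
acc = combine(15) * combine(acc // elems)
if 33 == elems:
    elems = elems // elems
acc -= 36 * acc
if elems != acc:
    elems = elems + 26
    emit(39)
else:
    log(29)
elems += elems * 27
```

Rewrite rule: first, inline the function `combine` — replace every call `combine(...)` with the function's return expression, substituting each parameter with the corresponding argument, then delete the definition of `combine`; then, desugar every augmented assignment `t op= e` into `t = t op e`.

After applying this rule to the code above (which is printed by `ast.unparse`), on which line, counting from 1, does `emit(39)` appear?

9

Transformed code:
acc = 16 // acc % (elems - 4)
elems = acc
acc = 15 * (acc // elems)
if 33 == elems:
    elems = elems // elems
acc = acc - 36 * acc
if elems != acc:
    elems = elems + 26
    emit(39)
else:
    log(29)
elems = elems + elems * 27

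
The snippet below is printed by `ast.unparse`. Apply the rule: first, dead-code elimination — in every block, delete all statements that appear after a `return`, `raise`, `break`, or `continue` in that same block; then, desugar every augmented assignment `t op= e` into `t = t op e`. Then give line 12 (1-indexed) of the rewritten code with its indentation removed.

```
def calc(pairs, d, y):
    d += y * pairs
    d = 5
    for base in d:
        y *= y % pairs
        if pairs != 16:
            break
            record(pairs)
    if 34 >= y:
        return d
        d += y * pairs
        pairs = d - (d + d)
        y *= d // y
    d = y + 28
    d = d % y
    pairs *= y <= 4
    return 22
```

pairs = pairs * (y <= 4)

Transformed code:
def calc(pairs, d, y):
    d = d + y * pairs
    d = 5
    for base in d:
        y = y * (y % pairs)
        if pairs != 16:
            break
    if 34 >= y:
        return d
    d = y + 28
    d = d % y
    pairs = pairs * (y <= 4)
    return 22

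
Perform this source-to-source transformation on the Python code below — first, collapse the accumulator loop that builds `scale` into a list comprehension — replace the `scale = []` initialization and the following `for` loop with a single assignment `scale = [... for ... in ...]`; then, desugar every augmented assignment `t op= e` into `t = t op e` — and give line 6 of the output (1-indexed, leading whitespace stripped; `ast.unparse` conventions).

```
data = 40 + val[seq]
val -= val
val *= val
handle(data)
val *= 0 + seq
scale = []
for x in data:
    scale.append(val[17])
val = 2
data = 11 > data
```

scale = [val[17] for x in data]

Transformed code:
data = 40 + val[seq]
val = val - val
val = val * val
handle(data)
val = val * (0 + seq)
scale = [val[17] for x in data]
val = 2
data = 11 > data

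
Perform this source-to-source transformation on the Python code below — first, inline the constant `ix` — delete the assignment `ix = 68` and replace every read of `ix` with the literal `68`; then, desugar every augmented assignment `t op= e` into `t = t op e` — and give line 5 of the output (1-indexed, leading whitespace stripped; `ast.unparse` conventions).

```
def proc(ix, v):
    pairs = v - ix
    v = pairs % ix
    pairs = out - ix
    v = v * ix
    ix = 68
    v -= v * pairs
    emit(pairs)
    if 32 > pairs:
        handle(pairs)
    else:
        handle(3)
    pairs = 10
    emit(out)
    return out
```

v = v * 68

Transformed code:
def proc(ix, v):
    pairs = v - 68
    v = pairs % 68
    pairs = out - 68
    v = v * 68
    v = v - v * pairs
    emit(pairs)
    if 32 > pairs:
        handle(pairs)
    else:
        handle(3)
    pairs = 10
    emit(out)
    return out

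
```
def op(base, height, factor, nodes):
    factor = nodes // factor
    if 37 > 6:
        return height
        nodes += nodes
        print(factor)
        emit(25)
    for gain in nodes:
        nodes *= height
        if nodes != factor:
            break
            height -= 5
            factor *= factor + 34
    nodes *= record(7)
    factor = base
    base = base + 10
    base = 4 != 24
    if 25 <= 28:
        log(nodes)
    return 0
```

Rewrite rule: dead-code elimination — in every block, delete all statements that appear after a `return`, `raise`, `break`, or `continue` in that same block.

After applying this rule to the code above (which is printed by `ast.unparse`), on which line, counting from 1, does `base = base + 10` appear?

Transformed code:
def op(base, height, factor, nodes):
    factor = nodes // factor
    if 37 > 6:
        return height
    for gain in nodes:
        nodes *= height
        if nodes != factor:
            break
    nodes *= record(7)
    factor = base
    base = base + 10
    base = 4 != 24
    if 25 <= 28:
        log(nodes)
    return 0

11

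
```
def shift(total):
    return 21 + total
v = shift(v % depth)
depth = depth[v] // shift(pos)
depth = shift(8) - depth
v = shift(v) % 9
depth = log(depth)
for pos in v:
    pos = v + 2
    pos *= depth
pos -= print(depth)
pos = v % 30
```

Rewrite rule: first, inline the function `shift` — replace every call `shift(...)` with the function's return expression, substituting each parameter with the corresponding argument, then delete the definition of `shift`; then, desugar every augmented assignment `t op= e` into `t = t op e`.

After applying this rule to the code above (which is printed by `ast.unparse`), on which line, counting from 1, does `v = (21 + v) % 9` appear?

4

Transformed code:
v = 21 + v % depth
depth = depth[v] // (21 + pos)
depth = 21 + 8 - depth
v = (21 + v) % 9
depth = log(depth)
for pos in v:
    pos = v + 2
    pos = pos * depth
pos = pos - print(depth)
pos = v % 30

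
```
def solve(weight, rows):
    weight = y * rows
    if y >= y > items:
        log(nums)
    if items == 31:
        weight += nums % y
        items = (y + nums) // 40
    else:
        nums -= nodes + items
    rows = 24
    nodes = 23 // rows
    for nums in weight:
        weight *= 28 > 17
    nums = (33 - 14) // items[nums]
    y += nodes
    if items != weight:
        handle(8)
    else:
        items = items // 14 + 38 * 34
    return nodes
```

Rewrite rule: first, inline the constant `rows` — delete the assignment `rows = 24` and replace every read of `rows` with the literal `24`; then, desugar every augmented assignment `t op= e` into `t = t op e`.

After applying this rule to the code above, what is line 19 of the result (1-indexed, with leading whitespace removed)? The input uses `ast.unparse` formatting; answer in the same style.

return nodes

Transformed code:
def solve(weight, rows):
    weight = y * 24
    if y >= y > items:
        log(nums)
    if items == 31:
        weight = weight + nums % y
        items = (y + nums) // 40
    else:
        nums = nums - (nodes + items)
    nodes = 23 // 24
    for nums in weight:
        weight = weight * (28 > 17)
    nums = (33 - 14) // items[nums]
    y = y + nodes
    if items != weight:
        handle(8)
    else:
        items = items // 14 + 38 * 34
    return nodes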